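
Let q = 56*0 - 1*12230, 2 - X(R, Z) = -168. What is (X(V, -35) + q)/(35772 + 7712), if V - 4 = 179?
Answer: -3015/10871 ≈ -0.27734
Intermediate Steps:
V = 183 (V = 4 + 179 = 183)
X(R, Z) = 170 (X(R, Z) = 2 - 1*(-168) = 2 + 168 = 170)
q = -12230 (q = 0 - 12230 = -12230)
(X(V, -35) + q)/(35772 + 7712) = (170 - 12230)/(35772 + 7712) = -12060/43484 = -12060*1/43484 = -3015/10871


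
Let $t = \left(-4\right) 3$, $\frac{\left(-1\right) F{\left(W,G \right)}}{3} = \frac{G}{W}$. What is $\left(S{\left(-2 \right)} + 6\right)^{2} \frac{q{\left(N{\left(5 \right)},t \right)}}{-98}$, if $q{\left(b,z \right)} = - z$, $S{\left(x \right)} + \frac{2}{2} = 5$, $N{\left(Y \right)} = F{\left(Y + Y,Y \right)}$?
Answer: $- \frac{600}{49} \approx -12.245$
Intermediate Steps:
$F{\left(W,G \right)} = - \frac{3 G}{W}$ ($F{\left(W,G \right)} = - 3 \frac{G}{W} = - \frac{3 G}{W}$)
$N{\left(Y \right)} = - \frac{3}{2}$ ($N{\left(Y \right)} = - \frac{3 Y}{Y + Y} = - \frac{3 Y}{2 Y} = - 3 Y \frac{1}{2 Y} = - \frac{3}{2}$)
$S{\left(x \right)} = 4$ ($S{\left(x \right)} = -1 + 5 = 4$)
$t = -12$
$\left(S{\left(-2 \right)} + 6\right)^{2} \frac{q{\left(N{\left(5 \right)},t \right)}}{-98} = \left(4 + 6\right)^{2} \frac{\left(-1\right) \left(-12\right)}{-98} = 10^{2} \cdot 12 \left(- \frac{1}{98}\right) = 100 \left(- \frac{6}{49}\right) = - \frac{600}{49}$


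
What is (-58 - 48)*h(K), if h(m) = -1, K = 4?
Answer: 106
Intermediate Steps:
(-58 - 48)*h(K) = (-58 - 48)*(-1) = -106*(-1) = 106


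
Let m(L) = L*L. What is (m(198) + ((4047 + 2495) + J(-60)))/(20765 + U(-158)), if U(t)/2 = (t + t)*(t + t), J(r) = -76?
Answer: 45670/220477 ≈ 0.20714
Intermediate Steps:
m(L) = L**2
U(t) = 8*t**2 (U(t) = 2*((t + t)*(t + t)) = 2*((2*t)*(2*t)) = 2*(4*t**2) = 8*t**2)
(m(198) + ((4047 + 2495) + J(-60)))/(20765 + U(-158)) = (198**2 + ((4047 + 2495) - 76))/(20765 + 8*(-158)**2) = (39204 + (6542 - 76))/(20765 + 8*24964) = (39204 + 6466)/(20765 + 199712) = 45670/220477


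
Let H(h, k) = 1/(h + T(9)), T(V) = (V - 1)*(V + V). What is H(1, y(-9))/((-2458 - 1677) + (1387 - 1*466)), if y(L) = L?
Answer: -1/466030 ≈ -2.1458e-6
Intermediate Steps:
T(V) = 2*V*(-1 + V) (T(V) = (-1 + V)*(2*V) = 2*V*(-1 + V))
H(h, k) = 1/(144 + h) (H(h, k) = 1/(h + 2*9*(-1 + 9)) = 1/(h + 2*9*8) = 1/(h + 144) = 1/(144 + h))
H(1, y(-9))/((-2458 - 1677) + (1387 - 1*466)) = 1/((144 + 1)*((-2458 - 1677) + (1387 - 1*466))) = 1/(145*(-4135 + (1387 - 466))) = 1/(145*(-4135 + 921)) = (1/145)/(-3214) = (1/145)*(-1/3214) = -1/466030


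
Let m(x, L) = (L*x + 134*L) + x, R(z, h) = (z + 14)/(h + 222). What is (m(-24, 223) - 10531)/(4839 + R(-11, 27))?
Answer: 1159925/401638 ≈ 2.8880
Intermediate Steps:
R(z, h) = (14 + z)/(222 + h)
m(x, L) = x + 134*L + L*x (m(x, L) = (134*L + L*x) + x = x + 134*L + L*x)
(m(-24, 223) - 10531)/(4839 + R(-11, 27)) = ((-24 + 134*223 + 223*(-24)) - 10531)/(4839 + (14 - 11)/(222 + 27)) = ((-24 + 29882 - 5352) - 10531)/(4839 + 3/249) = (24506 - 10531)/(4839 + (1/249)*3) = 13975/(4839 + 1/83) = 13975/(401638/83) = 13975*(83/401638) = 1159925/401638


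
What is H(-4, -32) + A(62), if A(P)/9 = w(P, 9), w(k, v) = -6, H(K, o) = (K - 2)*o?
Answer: 138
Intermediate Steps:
H(K, o) = o*(-2 + K) (H(K, o) = (-2 + K)*o = o*(-2 + K))
A(P) = -54 (A(P) = 9*(-6) = -54)
H(-4, -32) + A(62) = -32*(-2 - 4) - 54 = -32*(-6) - 54 = 192 - 54 = 138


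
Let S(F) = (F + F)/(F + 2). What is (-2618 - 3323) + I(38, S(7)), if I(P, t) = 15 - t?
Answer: -53348/9 ≈ -5927.6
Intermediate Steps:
S(F) = 2*F/(2 + F) (S(F) = (2*F)/(2 + F) = 2*F/(2 + F))
(-2618 - 3323) + I(38, S(7)) = (-2618 - 3323) + (15 - 2*7/(2 + 7)) = -5941 + (15 - 2*7/9) = -5941 + (15 - 1*14/9) = -5941 + (15 - 14/9) = -5941 + 121/9 = -53348/9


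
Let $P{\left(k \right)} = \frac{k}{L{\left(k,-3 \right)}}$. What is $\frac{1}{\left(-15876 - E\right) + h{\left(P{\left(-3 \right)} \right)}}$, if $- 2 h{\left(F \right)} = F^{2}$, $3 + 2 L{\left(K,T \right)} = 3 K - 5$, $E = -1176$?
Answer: $- \frac{289}{4248318} \approx -6.8027 \cdot 10^{-5}$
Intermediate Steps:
$L{\left(K,T \right)} = -4 + \frac{3 K}{2}$ ($L{\left(K,T \right)} = - \frac{3}{2} + \frac{3 K - 5}{2} = - \frac{3}{2} + \frac{-5 + 3 K}{2} = - \frac{3}{2} + \left(- \frac{5}{2} + \frac{3 K}{2}\right) = -4 + \frac{3 K}{2}$)
$P{\left(k \right)} = \frac{k}{-4 + \frac{3 k}{2}}$
$h{\left(F \right)} = - \frac{F^{2}}{2}$
$\frac{1}{\left(-15876 - E\right) + h{\left(P{\left(-3 \right)} \right)}} = \frac{1}{\left(-15876 - -1176\right) - \frac{\left(2 \left(-3\right) \frac{1}{-8 + 3 \left(-3\right)}\right)^{2}}{2}} = \frac{1}{\left(-15876 + 1176\right) - \frac{\left(2 \left(-3\right) \frac{1}{-8 - 9}\right)^{2}}{2}} = \frac{1}{-14700 - \frac{\left(2 \left(-3\right) \frac{1}{-17}\right)^{2}}{2}} = \frac{1}{-14700 - \frac{\left(2 \left(-3\right) \left(- \frac{1}{17}\right)\right)^{2}}{2}} = \frac{1}{-14700 - \frac{\left(\frac{6}{17}\right)^{2}}{2}} = \frac{1}{-14700 - \frac{18}{289}} = \frac{1}{- \frac{4248318}{289}} = - \frac{289}{4248318}$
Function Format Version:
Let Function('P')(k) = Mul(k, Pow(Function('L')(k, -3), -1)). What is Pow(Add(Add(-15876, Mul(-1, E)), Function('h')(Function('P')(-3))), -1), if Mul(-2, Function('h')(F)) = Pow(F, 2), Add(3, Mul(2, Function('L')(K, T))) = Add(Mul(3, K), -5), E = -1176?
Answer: Rational(-289, 4248318) ≈ -6.8027e-5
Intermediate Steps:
Function('L')(K, T) = Add(-4, Mul(Rational(3, 2), K)) (Function('L')(K, T) = Add(Rational(-3, 2), Mul(Rational(1, 2), Add(Mul(3, K), -5))) = Add(Rational(-3, 2), Mul(Rational(1, 2), Add(-5, Mul(3, K)))) = Add(Rational(-3, 2), Add(Rational(-5, 2), Mul(Rational(3, 2), K))) = Add(-4, Mul(Rational(3, 2), K)))
Function('P')(k) = Mul(k, Pow(Add(-4, Mul(Rational(3, 2), k)), -1))
Function('h')(F) = Mul(Rational(-1, 2), Pow(F, 2))
Pow(Add(Add(-15876, Mul(-1, E)), Function('h')(Function('P')(-3))), -1) = Pow(Add(Add(-15876, Mul(-1, -1176)), Mul(Rational(-1, 2), Pow(Mul(2, -3, Pow(Add(-8, Mul(3, -3)), -1)), 2))), -1) = Pow(Add(Add(-15876, 1176), Mul(Rational(-1, 2), Pow(Mul(2, -3, Pow(Add(-8, -9), -1)), 2))), -1) = Pow(Add(-14700, Mul(Rational(-1, 2), Pow(Mul(2, -3, Pow(-17, -1)), 2))), -1) = Pow(Add(-14700, Mul(Rational(-1, 2), Pow(Mul(2, -3, Rational(-1, 17)), 2))), -1) = Pow(Add(-14700, Mul(Rational(-1, 2), Pow(Rational(6, 17), 2))), -1) = Pow(Add(-14700, Mul(Rational(-1, 2), Rational(36, 289))), -1) = Pow(Add(-14700, Rational(-18, 289)), -1) = Pow(Rational(-4248318, 289), -1) = Rational(-289, 4248318)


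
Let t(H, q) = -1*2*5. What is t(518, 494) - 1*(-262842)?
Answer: 262832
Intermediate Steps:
t(H, q) = -10 (t(H, q) = -2*5 = -10)
t(518, 494) - 1*(-262842) = -10 - 1*(-262842) = -10 + 262842 = 262832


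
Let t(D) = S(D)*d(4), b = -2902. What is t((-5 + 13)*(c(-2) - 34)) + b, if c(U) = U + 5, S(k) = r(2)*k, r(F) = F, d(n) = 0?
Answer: -2902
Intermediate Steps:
S(k) = 2*k
c(U) = 5 + U
t(D) = 0 (t(D) = (2*D)*0 = 0)
t((-5 + 13)*(c(-2) - 34)) + b = 0 - 2902 = -2902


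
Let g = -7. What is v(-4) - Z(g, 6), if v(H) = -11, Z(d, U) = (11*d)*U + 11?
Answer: 440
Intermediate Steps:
Z(d, U) = 11 + 11*U*d (Z(d, U) = 11*U*d + 11 = 11 + 11*U*d)
v(-4) - Z(g, 6) = -11 - (11 + 11*6*(-7)) = -11 - (11 - 462) = -11 - 1*(-451) = -11 + 451 = 440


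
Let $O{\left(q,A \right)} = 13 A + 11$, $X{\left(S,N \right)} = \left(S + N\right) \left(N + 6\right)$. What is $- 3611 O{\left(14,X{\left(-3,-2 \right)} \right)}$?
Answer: $899139$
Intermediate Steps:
$X{\left(S,N \right)} = \left(6 + N\right) \left(N + S\right)$ ($X{\left(S,N \right)} = \left(N + S\right) \left(6 + N\right) = \left(6 + N\right) \left(N + S\right)$)
$O{\left(q,A \right)} = 11 + 13 A$
$- 3611 O{\left(14,X{\left(-3,-2 \right)} \right)} = - 3611 \left(11 + 13 \left(\left(-2\right)^{2} + 6 \left(-2\right) + 6 \left(-3\right) - -6\right)\right) = - 3611 \left(11 + 13 \left(4 - 12 - 18 + 6\right)\right) = - 3611 \left(11 + 13 \left(-20\right)\right) = - 3611 \left(11 - 260\right) = \left(-3611\right) \left(-249\right) = 899139$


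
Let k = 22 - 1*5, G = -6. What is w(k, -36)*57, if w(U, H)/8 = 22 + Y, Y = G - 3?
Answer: 5928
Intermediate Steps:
k = 17 (k = 22 - 5 = 17)
Y = -9 (Y = -6 - 3 = -9)
w(U, H) = 104 (w(U, H) = 8*(22 - 9) = 8*13 = 104)
w(k, -36)*57 = 104*57 = 5928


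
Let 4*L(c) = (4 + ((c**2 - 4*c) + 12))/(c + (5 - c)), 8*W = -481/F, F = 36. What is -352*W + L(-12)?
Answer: 26923/45 ≈ 598.29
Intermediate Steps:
W = -481/288 (W = (-481/36)/8 = (-481*1/36)/8 = (1/8)*(-481/36) = -481/288 ≈ -1.6701)
L(c) = 4/5 - c/5 + c**2/20 (L(c) = ((4 + ((c**2 - 4*c) + 12))/(c + (5 - c)))/4 = ((4 + (12 + c**2 - 4*c))/5)/4 = ((16 + c**2 - 4*c)*(1/5))/4 = (16/5 - 4*c/5 + c**2/5)/4 = 4/5 - c/5 + c**2/20)
-352*W + L(-12) = -352*(-481/288) + (4/5 - 1/5*(-12) + (1/20)*(-12)**2) = 5291/9 + (4/5 + 12/5 + (1/20)*144) = 5291/9 + (4/5 + 12/5 + 36/5) = 5291/9 + 52/5 = 26923/45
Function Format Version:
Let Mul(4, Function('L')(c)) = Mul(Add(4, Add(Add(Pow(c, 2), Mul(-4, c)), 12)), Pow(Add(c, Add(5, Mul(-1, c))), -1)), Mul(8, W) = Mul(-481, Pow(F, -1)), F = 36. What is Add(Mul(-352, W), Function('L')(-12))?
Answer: Rational(26923, 45) ≈ 598.29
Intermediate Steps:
W = Rational(-481, 288) (W = Mul(Rational(1, 8), Mul(-481, Pow(36, -1))) = Mul(Rational(1, 8), Mul(-481, Rational(1, 36))) = Mul(Rational(1, 8), Rational(-481, 36)) = Rational(-481, 288) ≈ -1.6701)
Function('L')(c) = Add(Rational(4, 5), Mul(Rational(-1, 5), c), Mul(Rational(1, 20), Pow(c, 2))) (Function('L')(c) = Mul(Rational(1, 4), Mul(Add(4, Add(Add(Pow(c, 2), Mul(-4, c)), 12)), Pow(Add(c, Add(5, Mul(-1, c))), -1))) = Mul(Rational(1, 4), Mul(Add(4, Add(12, Pow(c, 2), Mul(-4, c))), Pow(5, -1))) = Mul(Rational(1, 4), Mul(Add(16, Pow(c, 2), Mul(-4, c)), Rational(1, 5))) = Mul(Rational(1, 4), Add(Rational(16, 5), Mul(Rational(-4, 5), c), Mul(Rational(1, 5), Pow(c, 2)))) = Add(Rational(4, 5), Mul(Rational(-1, 5), c), Mul(Rational(1, 20), Pow(c, 2))))
Add(Mul(-352, W), Function('L')(-12)) = Add(Mul(-352, Rational(-481, 288)), Add(Rational(4, 5), Mul(Rational(-1, 5), -12), Mul(Rational(1, 20), Pow(-12, 2)))) = Add(Rational(5291, 9), Add(Rational(4, 5), Rational(12, 5), Mul(Rational(1, 20), 144))) = Add(Rational(5291, 9), Add(Rational(4, 5), Rational(12, 5), Rational(36, 5))) = Add(Rational(5291, 9), Rational(52, 5)) = Rational(26923, 45)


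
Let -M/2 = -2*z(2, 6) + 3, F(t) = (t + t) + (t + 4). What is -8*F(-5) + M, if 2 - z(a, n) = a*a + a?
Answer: 66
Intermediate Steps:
z(a, n) = 2 - a - a**2 (z(a, n) = 2 - (a*a + a) = 2 - (a**2 + a) = 2 - (a + a**2) = 2 + (-a - a**2) = 2 - a - a**2)
F(t) = 4 + 3*t (F(t) = 2*t + (4 + t) = 4 + 3*t)
M = -22 (M = -2*(-2*(2 - 1*2 - 1*2**2) + 3) = -2*(-2*(2 - 2 - 1*4) + 3) = -2*(-2*(2 - 2 - 4) + 3) = -2*(-2*(-4) + 3) = -2*(8 + 3) = -2*11 = -22)
-8*F(-5) + M = -8*(4 + 3*(-5)) - 22 = -8*(4 - 15) - 22 = -8*(-11) - 22 = 88 - 22 = 66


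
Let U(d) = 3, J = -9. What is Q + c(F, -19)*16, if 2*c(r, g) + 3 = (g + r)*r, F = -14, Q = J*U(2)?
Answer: 3645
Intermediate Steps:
Q = -27 (Q = -9*3 = -27)
c(r, g) = -3/2 + r*(g + r)/2 (c(r, g) = -3/2 + ((g + r)*r)/2 = -3/2 + (r*(g + r))/2 = -3/2 + r*(g + r)/2)
Q + c(F, -19)*16 = -27 + (-3/2 + (½)*(-14)² + (½)*(-19)*(-14))*16 = -27 + (-3/2 + (½)*196 + 133)*16 = -27 + (-3/2 + 98 + 133)*16 = -27 + (459/2)*16 = -27 + 3672 = 3645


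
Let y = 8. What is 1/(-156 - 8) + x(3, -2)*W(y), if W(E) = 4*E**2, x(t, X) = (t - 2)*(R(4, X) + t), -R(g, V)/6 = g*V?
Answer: 2141183/164 ≈ 13056.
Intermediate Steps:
R(g, V) = -6*V*g (R(g, V) = -6*g*V = -6*V*g)
x(t, X) = (-2 + t)*(t - 24*X) (x(t, X) = (t - 2)*(-6*X*4 + t) = (-2 + t)*(-24*X + t) = (-2 + t)*(t - 24*X))
1/(-156 - 8) + x(3, -2)*W(y) = 1/(-156 - 8) + (3**2 - 2*3 + 48*(-2) - 24*(-2)*3)*(4*8**2) = 1/(-164) + (9 - 6 - 96 + 144)*(4*64) = -1/164 + 51*256 = -1/164 + 13056 = 2141183/164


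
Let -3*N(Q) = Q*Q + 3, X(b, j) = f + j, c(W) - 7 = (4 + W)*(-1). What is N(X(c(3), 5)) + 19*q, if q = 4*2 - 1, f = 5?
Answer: 296/3 ≈ 98.667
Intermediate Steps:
c(W) = 3 - W (c(W) = 7 + (4 + W)*(-1) = 7 + (-4 - W) = 3 - W)
X(b, j) = 5 + j
q = 7 (q = 8 - 1 = 7)
N(Q) = -1 - Q²/3 (N(Q) = -(Q*Q + 3)/3 = -(Q² + 3)/3 = -(3 + Q²)/3 = -1 - Q²/3)
N(X(c(3), 5)) + 19*q = (-1 - (5 + 5)²/3) + 19*7 = (-1 - ⅓*10²) + 133 = (-1 - ⅓*100) + 133 = (-1 - 100/3) + 133 = -103/3 + 133 = 296/3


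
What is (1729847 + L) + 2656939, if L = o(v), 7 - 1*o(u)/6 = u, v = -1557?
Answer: 4396170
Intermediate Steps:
o(u) = 42 - 6*u
L = 9384 (L = 42 - 6*(-1557) = 42 + 9342 = 9384)
(1729847 + L) + 2656939 = (1729847 + 9384) + 2656939 = 1739231 + 2656939 = 4396170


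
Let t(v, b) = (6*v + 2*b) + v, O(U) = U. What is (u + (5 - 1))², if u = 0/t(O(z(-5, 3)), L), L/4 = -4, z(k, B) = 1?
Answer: 16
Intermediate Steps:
L = -16 (L = 4*(-4) = -16)
t(v, b) = 2*b + 7*v (t(v, b) = (2*b + 6*v) + v = 2*b + 7*v)
u = 0 (u = 0/(2*(-16) + 7*1) = 0/(-32 + 7) = 0/(-25) = 0*(-1/25) = 0)
(u + (5 - 1))² = (0 + (5 - 1))² = (0 + 4)² = 4² = 16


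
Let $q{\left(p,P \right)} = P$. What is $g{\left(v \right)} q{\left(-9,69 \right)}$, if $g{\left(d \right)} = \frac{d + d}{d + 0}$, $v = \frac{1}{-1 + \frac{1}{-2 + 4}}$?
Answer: $138$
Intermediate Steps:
$v = -2$ ($v = \frac{1}{-1 + \frac{1}{2}} = \frac{1}{- \frac{1}{2}} = -2$)
$g{\left(d \right)} = 2$ ($g{\left(d \right)} = \frac{2 d}{d} = 2$)
$g{\left(v \right)} q{\left(-9,69 \right)} = 2 \cdot 69 = 138$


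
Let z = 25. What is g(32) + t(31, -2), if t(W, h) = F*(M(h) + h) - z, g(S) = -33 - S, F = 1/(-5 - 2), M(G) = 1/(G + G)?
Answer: -2511/28 ≈ -89.679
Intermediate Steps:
M(G) = 1/(2*G)
F = -⅐ (F = 1/(-7) = -⅐ ≈ -0.14286)
t(W, h) = -25 - h/7 - 1/(14*h) (t(W, h) = -(1/(2*h) + h)/7 - 1*25 = -(h + 1/(2*h))/7 - 25 = (-h/7 - 1/(14*h)) - 25 = -25 - h/7 - 1/(14*h))
g(32) + t(31, -2) = (-33 - 1*32) + (-25 - ⅐*(-2) - 1/14/(-2)) = (-33 - 32) + (-25 + 2/7 - 1/14*(-½)) = -65 + (-25 + 2/7 + 1/28) = -65 - 691/28 = -2511/28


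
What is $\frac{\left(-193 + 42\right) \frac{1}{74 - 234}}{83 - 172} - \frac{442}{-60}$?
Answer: $\frac{314251}{42720} \approx 7.3561$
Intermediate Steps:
$\frac{\left(-193 + 42\right) \frac{1}{74 - 234}}{83 - 172} - \frac{442}{-60} = \frac{\left(-151\right) \frac{1}{-160}}{-89} - - \frac{221}{30} = \left(-151\right) \left(- \frac{1}{160}\right) \left(- \frac{1}{89}\right) + \frac{221}{30} = \frac{151}{160} \left(- \frac{1}{89}\right) + \frac{221}{30} = - \frac{151}{14240} + \frac{221}{30} = \frac{314251}{42720}$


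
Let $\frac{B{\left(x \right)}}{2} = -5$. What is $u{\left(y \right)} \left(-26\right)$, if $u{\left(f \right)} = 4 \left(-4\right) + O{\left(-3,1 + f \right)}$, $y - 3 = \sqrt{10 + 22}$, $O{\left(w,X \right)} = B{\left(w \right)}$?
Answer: $676$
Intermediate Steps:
$B{\left(x \right)} = -10$ ($B{\left(x \right)} = 2 \left(-5\right) = -10$)
$O{\left(w,X \right)} = -10$
$y = 3 + 4 \sqrt{2}$ ($y = 3 + \sqrt{10 + 22} = 3 + \sqrt{32} = 3 + 4 \sqrt{2} \approx 8.6569$)
$u{\left(f \right)} = -26$ ($u{\left(f \right)} = 4 \left(-4\right) - 10 = -16 - 10 = -26$)
$u{\left(y \right)} \left(-26\right) = \left(-26\right) \left(-26\right) = 676$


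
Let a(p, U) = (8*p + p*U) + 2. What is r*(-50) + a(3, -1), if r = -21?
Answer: 1073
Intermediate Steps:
a(p, U) = 2 + 8*p + U*p (a(p, U) = (8*p + U*p) + 2 = 2 + 8*p + U*p)
r*(-50) + a(3, -1) = -21*(-50) + (2 + 8*3 - 1*3) = 1050 + (2 + 24 - 3) = 1050 + 23 = 1073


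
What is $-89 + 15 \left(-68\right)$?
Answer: $-1109$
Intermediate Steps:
$-89 + 15 \left(-68\right) = -89 - 1020 = -1109$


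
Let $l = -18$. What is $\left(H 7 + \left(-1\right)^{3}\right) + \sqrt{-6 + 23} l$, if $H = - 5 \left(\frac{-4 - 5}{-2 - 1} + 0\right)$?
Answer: $-106 - 18 \sqrt{17} \approx -180.22$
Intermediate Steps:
$H = -15$ ($H = - 5 \left(- \frac{9}{-3} + 0\right) = - 5 \left(\left(-9\right) \left(- \frac{1}{3}\right) + 0\right) = - 5 \left(3 + 0\right) = \left(-5\right) 3 = -15$)
$\left(H 7 + \left(-1\right)^{3}\right) + \sqrt{-6 + 23} l = \left(\left(-15\right) 7 + \left(-1\right)^{3}\right) + \sqrt{-6 + 23} \left(-18\right) = \left(-105 - 1\right) + \sqrt{17} \left(-18\right) = -106 - 18 \sqrt{17}$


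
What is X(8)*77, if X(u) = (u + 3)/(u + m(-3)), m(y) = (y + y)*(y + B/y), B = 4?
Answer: 847/34 ≈ 24.912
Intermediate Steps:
m(y) = 2*y*(y + 4/y) (m(y) = (y + y)*(y + 4/y) = (2*y)*(y + 4/y) = 2*y*(y + 4/y))
X(u) = (3 + u)/(26 + u) (X(u) = (u + 3)/(u + (8 + 2*(-3)²)) = (3 + u)/(u + (8 + 2*9)) = (3 + u)/(u + (8 + 18)) = (3 + u)/(u + 26) = (3 + u)/(26 + u))
X(8)*77 = ((3 + 8)/(26 + 8))*77 = (11/34)*77 = 847/34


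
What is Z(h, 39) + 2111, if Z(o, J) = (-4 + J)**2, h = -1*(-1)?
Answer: 3336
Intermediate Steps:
h = 1
Z(h, 39) + 2111 = (-4 + 39)**2 + 2111 = 35**2 + 2111 = 1225 + 2111 = 3336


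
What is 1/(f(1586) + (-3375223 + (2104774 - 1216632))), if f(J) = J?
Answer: -1/2485495 ≈ -4.0233e-7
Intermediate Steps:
1/(f(1586) + (-3375223 + (2104774 - 1216632))) = 1/(1586 + (-3375223 + (2104774 - 1216632))) = 1/(1586 + (-3375223 + 888142)) = 1/(1586 - 2487081) = 1/(-2485495) = -1/2485495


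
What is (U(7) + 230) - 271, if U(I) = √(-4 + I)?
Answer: -41 + √3 ≈ -39.268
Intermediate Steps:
(U(7) + 230) - 271 = (√(-4 + 7) + 230) - 271 = (√3 + 230) - 271 = (230 + √3) - 271 = -41 + √3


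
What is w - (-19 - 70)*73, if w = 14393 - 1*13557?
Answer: 7333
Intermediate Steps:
w = 836 (w = 14393 - 13557 = 836)
w - (-19 - 70)*73 = 836 - (-19 - 70)*73 = 836 - (-89)*73 = 836 - 1*(-6497) = 836 + 6497 = 7333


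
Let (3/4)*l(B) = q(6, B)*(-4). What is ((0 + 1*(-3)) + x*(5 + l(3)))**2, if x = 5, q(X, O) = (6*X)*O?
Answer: 8168164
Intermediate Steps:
q(X, O) = 6*O*X
l(B) = -192*B (l(B) = 4*((6*B*6)*(-4))/3 = 4*((36*B)*(-4))/3 = 4*(-144*B)/3 = -192*B)
((0 + 1*(-3)) + x*(5 + l(3)))**2 = ((0 + 1*(-3)) + 5*(5 - 192*3))**2 = ((0 - 3) + 5*(5 - 576))**2 = (-3 + 5*(-571))**2 = (-3 - 2855)**2 = (-2858)**2 = 8168164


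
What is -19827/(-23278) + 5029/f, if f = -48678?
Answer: 212018411/283281621 ≈ 0.74844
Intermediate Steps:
-19827/(-23278) + 5029/f = -19827/(-23278) + 5029/(-48678) = -19827*(-1/23278) + 5029*(-1/48678) = 19827/23278 - 5029/48678 = 212018411/283281621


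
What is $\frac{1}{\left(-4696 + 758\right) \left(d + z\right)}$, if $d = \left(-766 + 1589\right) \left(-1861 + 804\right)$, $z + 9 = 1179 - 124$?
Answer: $\frac{1}{3421590370} \approx 2.9226 \cdot 10^{-10}$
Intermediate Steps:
$z = 1046$ ($z = -9 + \left(1179 - 124\right) = -9 + 1055 = 1046$)
$d = -869911$ ($d = 823 \left(-1057\right) = -869911$)
$\frac{1}{\left(-4696 + 758\right) \left(d + z\right)} = \frac{1}{\left(-4696 + 758\right) \left(-869911 + 1046\right)} = \frac{1}{\left(-3938\right) \left(-868865\right)} = \frac{1}{3421590370}$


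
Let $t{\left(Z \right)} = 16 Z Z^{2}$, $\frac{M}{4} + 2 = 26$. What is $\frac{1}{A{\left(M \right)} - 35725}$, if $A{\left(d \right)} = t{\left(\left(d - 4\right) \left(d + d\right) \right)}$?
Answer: $\frac{1}{88183463179379} \approx 1.134 \cdot 10^{-14}$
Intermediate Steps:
$M = 96$ ($M = -8 + 4 \cdot 26 = -8 + 104 = 96$)
$t{\left(Z \right)} = 16 Z^{3}$
$A{\left(d \right)} = 128 d^{3} \left(-4 + d\right)^{3}$ ($A{\left(d \right)} = 16 \left(\left(d - 4\right) \left(d + d\right)\right)^{3} = 16 \left(\left(-4 + d\right) 2 d\right)^{3} = 16 \left(2 d \left(-4 + d\right)\right)^{3} = 16 \cdot 8 d^{3} \left(-4 + d\right)^{3} = 128 d^{3} \left(-4 + d\right)^{3}$)
$\frac{1}{A{\left(M \right)} - 35725} = \frac{1}{128 \cdot 96^{3} \left(-4 + 96\right)^{3} - 35725} = \frac{1}{128 \cdot 884736 \cdot 92^{3} - 35725} = \frac{1}{128 \cdot 884736 \cdot 778688 - 35725} = \frac{1}{88183463215104 - 35725} = \frac{1}{88183463179379}$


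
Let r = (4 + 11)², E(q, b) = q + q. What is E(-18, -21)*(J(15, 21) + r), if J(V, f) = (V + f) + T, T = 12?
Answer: -9828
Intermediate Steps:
J(V, f) = 12 + V + f (J(V, f) = (V + f) + 12 = 12 + V + f)
E(q, b) = 2*q
r = 225 (r = 15² = 225)
E(-18, -21)*(J(15, 21) + r) = (2*(-18))*((12 + 15 + 21) + 225) = -36*(48 + 225) = -36*273 = -9828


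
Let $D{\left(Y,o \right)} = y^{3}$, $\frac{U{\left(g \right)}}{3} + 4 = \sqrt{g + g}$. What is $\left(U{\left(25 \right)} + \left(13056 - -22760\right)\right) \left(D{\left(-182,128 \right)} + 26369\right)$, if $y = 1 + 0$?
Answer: $944151480 + 395550 \sqrt{2} \approx 9.4471 \cdot 10^{8}$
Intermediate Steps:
$y = 1$
$U{\left(g \right)} = -12 + 3 \sqrt{2} \sqrt{g}$ ($U{\left(g \right)} = -12 + 3 \sqrt{g + g} = -12 + 3 \sqrt{2 g} = -12 + 3 \sqrt{2} \sqrt{g}$)
$D{\left(Y,o \right)} = 1$ ($D{\left(Y,o \right)} = 1^{3} = 1$)
$\left(U{\left(25 \right)} + \left(13056 - -22760\right)\right) \left(D{\left(-182,128 \right)} + 26369\right) = \left(\left(-12 + 3 \sqrt{2} \sqrt{25}\right) + \left(13056 - -22760\right)\right) \left(1 + 26369\right) = \left(\left(-12 + 3 \sqrt{2} \cdot 5\right) + \left(13056 + 22760\right)\right) 26370 = \left(\left(-12 + 15 \sqrt{2}\right) + 35816\right) 26370 = \left(35804 + 15 \sqrt{2}\right) 26370 = 944151480 + 395550 \sqrt{2}$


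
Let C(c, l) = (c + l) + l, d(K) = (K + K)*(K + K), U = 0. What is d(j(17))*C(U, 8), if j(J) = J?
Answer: 18496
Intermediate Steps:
d(K) = 4*K**2 (d(K) = (2*K)*(2*K) = 4*K**2)
C(c, l) = c + 2*l
d(j(17))*C(U, 8) = (4*17**2)*(0 + 2*8) = (4*289)*(0 + 16) = 1156*16 = 18496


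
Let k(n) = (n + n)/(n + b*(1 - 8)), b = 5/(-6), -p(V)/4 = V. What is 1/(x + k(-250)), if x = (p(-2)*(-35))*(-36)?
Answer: 293/2954040 ≈ 9.9186e-5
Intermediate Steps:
p(V) = -4*V
b = -⅚ (b = 5*(-⅙) = -⅚ ≈ -0.83333)
x = 10080 (x = (-4*(-2)*(-35))*(-36) = (8*(-35))*(-36) = -280*(-36) = 10080)
k(n) = 2*n/(35/6 + n) (k(n) = (n + n)/(n - 5*(1 - 8)/6) = (2*n)/(n - ⅚*(-7)) = (2*n)/(n + 35/6) = (2*n)/(35/6 + n) = 2*n/(35/6 + n))
1/(x + k(-250)) = 1/(10080 + 12*(-250)/(35 + 6*(-250))) = 1/(10080 + 12*(-250)/(35 - 1500)) = 1/(10080 + 12*(-250)/(-1465)) = 1/(10080 + 12*(-250)*(-1/1465)) = 1/(10080 + 600/293) = 1/(2954040/293) = 293/2954040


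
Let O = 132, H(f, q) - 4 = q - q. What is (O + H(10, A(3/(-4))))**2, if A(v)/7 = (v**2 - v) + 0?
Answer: 18496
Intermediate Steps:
A(v) = -7*v + 7*v**2 (A(v) = 7*((v**2 - v) + 0) = 7*(v**2 - v) = -7*v + 7*v**2)
H(f, q) = 4 (H(f, q) = 4 + (q - q) = 4 + 0 = 4)
(O + H(10, A(3/(-4))))**2 = (132 + 4)**2 = 136**2 = 18496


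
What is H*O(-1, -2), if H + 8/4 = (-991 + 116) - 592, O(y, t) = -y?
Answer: -1469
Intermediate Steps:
H = -1469 (H = -2 + ((-991 + 116) - 592) = -2 + (-875 - 592) = -2 - 1467 = -1469)
H*O(-1, -2) = -(-1469)*(-1) = -1469*1 = -1469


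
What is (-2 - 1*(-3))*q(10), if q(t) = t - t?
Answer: 0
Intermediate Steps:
q(t) = 0
(-2 - 1*(-3))*q(10) = (-2 - 1*(-3))*0 = (-2 + 3)*0 = 1*0 = 0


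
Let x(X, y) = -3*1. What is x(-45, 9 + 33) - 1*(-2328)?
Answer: 2325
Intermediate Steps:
x(X, y) = -3
x(-45, 9 + 33) - 1*(-2328) = -3 - 1*(-2328) = -3 + 2328 = 2325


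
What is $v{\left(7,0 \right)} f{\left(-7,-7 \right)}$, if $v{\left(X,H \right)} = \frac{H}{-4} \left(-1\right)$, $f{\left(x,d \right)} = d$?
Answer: $0$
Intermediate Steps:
$v{\left(X,H \right)} = \frac{H}{4}$ ($v{\left(X,H \right)} = H \left(- \frac{1}{4}\right) \left(-1\right) = - \frac{H}{4} \left(-1\right) = \frac{H}{4}$)
$v{\left(7,0 \right)} f{\left(-7,-7 \right)} = \frac{1}{4} \cdot 0 \left(-7\right) = 0 \left(-7\right) = 0$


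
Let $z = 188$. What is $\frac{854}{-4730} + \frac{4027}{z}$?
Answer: $\frac{9443579}{444620} \approx 21.24$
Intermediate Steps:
$\frac{854}{-4730} + \frac{4027}{z} = \frac{854}{-4730} + \frac{4027}{188} = 854 \left(- \frac{1}{4730}\right) + 4027 \cdot \frac{1}{188} = - \frac{427}{2365} + \frac{4027}{188} = \frac{9443579}{444620}$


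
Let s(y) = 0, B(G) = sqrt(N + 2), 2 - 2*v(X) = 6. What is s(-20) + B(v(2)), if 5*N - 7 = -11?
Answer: sqrt(30)/5 ≈ 1.0954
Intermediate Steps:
N = -4/5 (N = 7/5 + (1/5)*(-11) = 7/5 - 11/5 = -4/5 ≈ -0.80000)
v(X) = -2 (v(X) = 1 - 1/2*6 = 1 - 3 = -2)
B(G) = sqrt(30)/5 (B(G) = sqrt(-4/5 + 2) = sqrt(6/5) = sqrt(30)/5)
s(-20) + B(v(2)) = 0 + sqrt(30)/5 = sqrt(30)/5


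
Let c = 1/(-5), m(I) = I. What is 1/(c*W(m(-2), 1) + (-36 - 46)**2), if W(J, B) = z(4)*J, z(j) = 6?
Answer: 5/33632 ≈ 0.00014867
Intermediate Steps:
c = -1/5 ≈ -0.20000
W(J, B) = 6*J
1/(c*W(m(-2), 1) + (-36 - 46)**2) = 1/(-6*(-2)/5 + (-36 - 46)**2) = 1/(-1/5*(-12) + (-82)**2) = 1/(12/5 + 6724) = 1/(33632/5) = 5/33632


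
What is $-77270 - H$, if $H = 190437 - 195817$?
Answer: $-71890$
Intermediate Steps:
$H = -5380$
$-77270 - H = -77270 - -5380 = -77270 + 5380 = -71890$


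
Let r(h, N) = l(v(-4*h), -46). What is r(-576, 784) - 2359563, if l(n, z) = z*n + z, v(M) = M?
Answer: -2465593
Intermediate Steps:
l(n, z) = z + n*z (l(n, z) = n*z + z = z + n*z)
r(h, N) = -46 + 184*h (r(h, N) = -46*(1 - 4*h) = -46 + 184*h)
r(-576, 784) - 2359563 = (-46 + 184*(-576)) - 2359563 = (-46 - 105984) - 2359563 = -106030 - 2359563 = -2465593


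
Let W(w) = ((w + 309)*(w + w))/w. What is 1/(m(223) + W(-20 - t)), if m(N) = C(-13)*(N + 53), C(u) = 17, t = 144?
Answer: 1/4982 ≈ 0.00020072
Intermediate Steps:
m(N) = 901 + 17*N (m(N) = 17*(N + 53) = 17*(53 + N) = 901 + 17*N)
W(w) = 618 + 2*w (W(w) = ((309 + w)*(2*w))/w = (2*w*(309 + w))/w = 618 + 2*w)
1/(m(223) + W(-20 - t)) = 1/((901 + 17*223) + (618 + 2*(-20 - 1*144))) = 1/((901 + 3791) + (618 + 2*(-20 - 144))) = 1/(4692 + (618 + 2*(-164))) = 1/(4692 + (618 - 328)) = 1/(4692 + 290) = 1/4982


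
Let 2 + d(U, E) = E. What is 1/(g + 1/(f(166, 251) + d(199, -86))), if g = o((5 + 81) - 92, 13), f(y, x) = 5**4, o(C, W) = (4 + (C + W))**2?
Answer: 537/64978 ≈ 0.0082643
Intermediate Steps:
d(U, E) = -2 + E
o(C, W) = (4 + C + W)**2
f(y, x) = 625
g = 121 (g = (4 + ((5 + 81) - 92) + 13)**2 = (4 + (86 - 92) + 13)**2 = (4 - 6 + 13)**2 = 11**2 = 121)
1/(g + 1/(f(166, 251) + d(199, -86))) = 1/(121 + 1/(625 + (-2 - 86))) = 1/(121 + 1/(625 - 88)) = 1/(121 + 1/537) = 1/(64978/537) = 537/64978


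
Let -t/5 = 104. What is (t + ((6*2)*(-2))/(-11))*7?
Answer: -39872/11 ≈ -3624.7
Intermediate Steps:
t = -520 (t = -5*104 = -520)
(t + ((6*2)*(-2))/(-11))*7 = (-520 + ((6*2)*(-2))/(-11))*7 = (-520 + (12*(-2))*(-1/11))*7 = (-520 - 24*(-1/11))*7 = (-520 + 24/11)*7 = -5696/11*7 = -39872/11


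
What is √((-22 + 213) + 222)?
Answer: √413 ≈ 20.322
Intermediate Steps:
√((-22 + 213) + 222) = √(191 + 222) = √413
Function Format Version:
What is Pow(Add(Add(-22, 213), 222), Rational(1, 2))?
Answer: Pow(413, Rational(1, 2)) ≈ 20.322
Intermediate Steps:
Pow(Add(Add(-22, 213), 222), Rational(1, 2)) = Pow(Add(191, 222), Rational(1, 2)) = Pow(413, Rational(1, 2))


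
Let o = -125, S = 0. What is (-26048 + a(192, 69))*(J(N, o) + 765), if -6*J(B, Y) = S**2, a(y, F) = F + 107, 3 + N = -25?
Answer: -19792080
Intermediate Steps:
N = -28 (N = -3 - 25 = -28)
a(y, F) = 107 + F
J(B, Y) = 0 (J(B, Y) = -1/6*0**2 = -1/6*0 = 0)
(-26048 + a(192, 69))*(J(N, o) + 765) = (-26048 + (107 + 69))*(0 + 765) = (-26048 + 176)*765 = -25872*765 = -19792080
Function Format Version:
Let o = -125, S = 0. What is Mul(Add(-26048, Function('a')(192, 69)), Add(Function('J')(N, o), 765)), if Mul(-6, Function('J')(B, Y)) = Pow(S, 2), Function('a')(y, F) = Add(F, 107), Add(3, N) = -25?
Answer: -19792080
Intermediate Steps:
N = -28 (N = Add(-3, -25) = -28)
Function('a')(y, F) = Add(107, F)
Function('J')(B, Y) = 0 (Function('J')(B, Y) = Mul(Rational(-1, 6), Pow(0, 2)) = Mul(Rational(-1, 6), 0) = 0)
Mul(Add(-26048, Function('a')(192, 69)), Add(Function('J')(N, o), 765)) = Mul(Add(-26048, Add(107, 69)), Add(0, 765)) = Mul(Add(-26048, 176), 765) = Mul(-25872, 765) = -19792080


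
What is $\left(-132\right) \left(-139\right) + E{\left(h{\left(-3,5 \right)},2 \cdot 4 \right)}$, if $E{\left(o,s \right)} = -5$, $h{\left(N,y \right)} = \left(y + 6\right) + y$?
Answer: $18343$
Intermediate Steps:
$h{\left(N,y \right)} = 6 + 2 y$ ($h{\left(N,y \right)} = \left(6 + y\right) + y = 6 + 2 y$)
$\left(-132\right) \left(-139\right) + E{\left(h{\left(-3,5 \right)},2 \cdot 4 \right)} = \left(-132\right) \left(-139\right) - 5 = 18348 - 5 = 18343$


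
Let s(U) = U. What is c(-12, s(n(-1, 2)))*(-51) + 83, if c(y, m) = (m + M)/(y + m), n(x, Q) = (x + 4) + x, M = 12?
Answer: 772/5 ≈ 154.40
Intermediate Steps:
n(x, Q) = 4 + 2*x (n(x, Q) = (4 + x) + x = 4 + 2*x)
c(y, m) = (12 + m)/(m + y) (c(y, m) = (m + 12)/(y + m) = (12 + m)/(m + y))
c(-12, s(n(-1, 2)))*(-51) + 83 = ((12 + (4 + 2*(-1)))/((4 + 2*(-1)) - 12))*(-51) + 83 = ((12 + (4 - 2))/((4 - 2) - 12))*(-51) + 83 = ((12 + 2)/(2 - 12))*(-51) + 83 = (14/(-10))*(-51) + 83 = -1/10*14*(-51) + 83 = -7/5*(-51) + 83 = 357/5 + 83 = 772/5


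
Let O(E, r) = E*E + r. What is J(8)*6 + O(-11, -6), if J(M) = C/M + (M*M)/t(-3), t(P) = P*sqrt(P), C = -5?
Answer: 445/4 + 128*I*sqrt(3)/3 ≈ 111.25 + 73.901*I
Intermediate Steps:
t(P) = P**(3/2)
O(E, r) = r + E**2 (O(E, r) = E**2 + r = r + E**2)
J(M) = -5/M + I*sqrt(3)*M**2/9 (J(M) = -5/M + (M*M)/((-3)**(3/2)) = -5/M + M**2/((-3*I*sqrt(3))) = -5/M + M**2*(I*sqrt(3)/9) = -5/M + I*sqrt(3)*M**2/9)
J(8)*6 + O(-11, -6) = ((1/9)*(-45 + I*sqrt(3)*8**3)/8)*6 + (-6 + (-11)**2) = ((1/9)*(1/8)*(-45 + I*sqrt(3)*512))*6 + (-6 + 121) = ((1/9)*(1/8)*(-45 + 512*I*sqrt(3)))*6 + 115 = (-5/8 + 64*I*sqrt(3)/9)*6 + 115 = (-15/4 + 128*I*sqrt(3)/3) + 115 = 445/4 + 128*I*sqrt(3)/3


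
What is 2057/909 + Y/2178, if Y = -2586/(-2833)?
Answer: 705255794/311598837 ≈ 2.2633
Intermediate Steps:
Y = 2586/2833 (Y = -2586*(-1/2833) = 2586/2833 ≈ 0.91281)
2057/909 + Y/2178 = 2057/909 + (2586/2833)/2178 = 2057*(1/909) + (2586/2833)*(1/2178) = 2057/909 + 431/1028379 = 705255794/311598837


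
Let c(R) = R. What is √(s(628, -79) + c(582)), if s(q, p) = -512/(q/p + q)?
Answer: √21788879190/6123 ≈ 24.108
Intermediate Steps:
s(q, p) = -512/(q + q/p) (s(q, p) = -512/(q/p + q) = -512/(q + q/p))
√(s(628, -79) + c(582)) = √(-512*(-79)/(628*(1 - 79)) + 582) = √(-512*(-79)*1/628/(-78) + 582) = √(-512*(-79)*1/628*(-1/78) + 582) = √(-5056/6123 + 582) = √(3558530/6123) = √21788879190/6123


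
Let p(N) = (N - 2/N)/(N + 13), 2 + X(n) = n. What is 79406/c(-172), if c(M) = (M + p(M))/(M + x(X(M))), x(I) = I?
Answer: 375685984824/2337137 ≈ 1.6075e+5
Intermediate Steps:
X(n) = -2 + n
p(N) = (N - 2/N)/(13 + N)
c(M) = (M + (-2 + M**2)/(M*(13 + M)))/(-2 + 2*M) (c(M) = (M + (-2 + M**2)/(M*(13 + M)))/(M + (-2 + M)) = (M + (-2 + M**2)/(M*(13 + M)))/(-2 + 2*M))
79406/c(-172) = 79406/(((1/2)*(-2 + (-172)**2 + (-172)**2*(13 - 172))/(-172*(-1 - 172)*(13 - 172)))) = 79406/(((1/2)*(-1/172)*(-2 + 29584 + 29584*(-159))/(-173*(-159)))) = 79406/(((1/2)*(-1/172)*(-1/173)*(-1/159)*(-2 + 29584 - 4703856))) = 79406/(((1/2)*(-1/172)*(-1/173)*(-1/159)*(-4674274))) = 79406/(2337137/4731204) = 79406*(4731204/2337137) = 375685984824/2337137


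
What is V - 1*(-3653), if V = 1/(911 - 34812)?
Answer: 123840352/33901 ≈ 3653.0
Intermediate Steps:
V = -1/33901 (V = 1/(-33901) = -1/33901 ≈ -2.9498e-5)
V - 1*(-3653) = -1/33901 - 1*(-3653) = -1/33901 + 3653 = 123840352/33901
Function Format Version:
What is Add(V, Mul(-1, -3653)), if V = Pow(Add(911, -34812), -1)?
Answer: Rational(123840352, 33901) ≈ 3653.0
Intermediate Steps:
V = Rational(-1, 33901) (V = Pow(-33901, -1) = Rational(-1, 33901) ≈ -2.9498e-5)
Add(V, Mul(-1, -3653)) = Add(Rational(-1, 33901), Mul(-1, -3653)) = Add(Rational(-1, 33901), 3653) = Rational(123840352, 33901)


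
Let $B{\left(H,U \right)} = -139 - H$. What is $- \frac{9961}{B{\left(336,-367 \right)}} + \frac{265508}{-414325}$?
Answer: $\frac{160039001}{7872175} \approx 20.33$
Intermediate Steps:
$- \frac{9961}{B{\left(336,-367 \right)}} + \frac{265508}{-414325} = - \frac{9961}{-139 - 336} + \frac{265508}{-414325} = - \frac{9961}{-139 - 336} + 265508 \left(- \frac{1}{414325}\right) = - \frac{9961}{-475} - \frac{265508}{414325} = \left(-9961\right) \left(- \frac{1}{475}\right) - \frac{265508}{414325} = \frac{9961}{475} - \frac{265508}{414325} = \frac{160039001}{7872175}$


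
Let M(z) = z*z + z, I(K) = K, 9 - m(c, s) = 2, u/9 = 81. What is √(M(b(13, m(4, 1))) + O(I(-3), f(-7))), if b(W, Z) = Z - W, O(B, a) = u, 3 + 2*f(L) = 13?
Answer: √759 ≈ 27.550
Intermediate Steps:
u = 729 (u = 9*81 = 729)
m(c, s) = 7 (m(c, s) = 9 - 1*2 = 9 - 2 = 7)
f(L) = 5 (f(L) = -3/2 + (½)*13 = -3/2 + 13/2 = 5)
O(B, a) = 729
M(z) = z + z² (M(z) = z² + z = z + z²)
√(M(b(13, m(4, 1))) + O(I(-3), f(-7))) = √((7 - 1*13)*(1 + (7 - 1*13)) + 729) = √((7 - 13)*(1 + (7 - 13)) + 729) = √(-6*(1 - 6) + 729) = √(-6*(-5) + 729) = √(30 + 729) = √759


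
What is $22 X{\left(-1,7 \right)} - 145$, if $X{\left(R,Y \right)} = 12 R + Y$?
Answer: $-255$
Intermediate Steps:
$X{\left(R,Y \right)} = Y + 12 R$
$22 X{\left(-1,7 \right)} - 145 = 22 \left(7 + 12 \left(-1\right)\right) - 145 = 22 \left(7 - 12\right) - 145 = 22 \left(-5\right) - 145 = -110 - 145 = -255$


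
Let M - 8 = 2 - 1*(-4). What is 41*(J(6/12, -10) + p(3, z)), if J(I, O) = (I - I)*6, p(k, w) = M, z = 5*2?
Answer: 574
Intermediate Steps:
z = 10
M = 14 (M = 8 + (2 - 1*(-4)) = 8 + (2 + 4) = 8 + 6 = 14)
p(k, w) = 14
J(I, O) = 0 (J(I, O) = 0*6 = 0)
41*(J(6/12, -10) + p(3, z)) = 41*(0 + 14) = 41*14 = 574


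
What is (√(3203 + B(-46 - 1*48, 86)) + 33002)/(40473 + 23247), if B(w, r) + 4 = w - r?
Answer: 16501/31860 + √3019/63720 ≈ 0.51878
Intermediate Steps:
B(w, r) = -4 + w - r (B(w, r) = -4 + (w - r) = -4 + w - r)
(√(3203 + B(-46 - 1*48, 86)) + 33002)/(40473 + 23247) = (√(3203 + (-4 + (-46 - 1*48) - 1*86)) + 33002)/(40473 + 23247) = (√(3203 + (-4 + (-46 - 48) - 86)) + 33002)/63720 = (√(3203 + (-4 - 94 - 86)) + 33002)*(1/63720) = (√(3203 - 184) + 33002)*(1/63720) = (√3019 + 33002)*(1/63720) = (33002 + √3019)*(1/63720) = 16501/31860 + √3019/63720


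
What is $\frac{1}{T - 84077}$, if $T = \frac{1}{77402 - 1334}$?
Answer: $- \frac{76068}{6395569235} \approx -1.1894 \cdot 10^{-5}$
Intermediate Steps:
$T = \frac{1}{76068} \approx 1.3146 \cdot 10^{-5}$
$\frac{1}{T - 84077} = \frac{1}{\frac{1}{76068} - 84077} = \frac{1}{- \frac{6395569235}{76068}} = - \frac{76068}{6395569235}$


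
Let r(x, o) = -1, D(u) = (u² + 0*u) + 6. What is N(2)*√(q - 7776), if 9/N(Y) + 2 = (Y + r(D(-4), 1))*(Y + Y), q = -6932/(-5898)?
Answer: 3*I*√67614548142/1966 ≈ 396.79*I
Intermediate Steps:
D(u) = 6 + u² (D(u) = (u² + 0) + 6 = u² + 6 = 6 + u²)
q = 3466/2949 (q = -6932*(-1/5898) = 3466/2949 ≈ 1.1753)
N(Y) = 9/(-2 + 2*Y*(-1 + Y)) (N(Y) = 9/(-2 + (Y - 1)*(Y + Y)) = 9/(-2 + (-1 + Y)*(2*Y)) = 9/(-2 + 2*Y*(-1 + Y)))
N(2)*√(q - 7776) = (9/(2*(-1 + 2² - 1*2)))*√(3466/2949 - 7776) = (9/(2*(-1 + 4 - 2)))*√(-22927958/2949) = ((9/2)/1)*(I*√67614548142/2949) = ((9/2)*1)*(I*√67614548142/2949) = 9*(I*√67614548142/2949)/2 = 3*I*√67614548142/1966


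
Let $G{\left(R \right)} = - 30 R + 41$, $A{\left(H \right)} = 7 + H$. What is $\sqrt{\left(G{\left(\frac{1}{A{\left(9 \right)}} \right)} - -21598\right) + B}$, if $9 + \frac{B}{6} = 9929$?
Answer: $\frac{\sqrt{1298514}}{4} \approx 284.88$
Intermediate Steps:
$B = 59520$ ($B = -54 + 6 \cdot 9929 = -54 + 59574 = 59520$)
$G{\left(R \right)} = 41 - 30 R$
$\sqrt{\left(G{\left(\frac{1}{A{\left(9 \right)}} \right)} - -21598\right) + B} = \sqrt{\left(\left(41 - \frac{30}{7 + 9}\right) - -21598\right) + 59520} = \sqrt{\left(\left(41 - \frac{30}{16}\right) + 21598\right) + 59520} = \sqrt{\left(\left(41 - \frac{15}{8}\right) + 21598\right) + 59520} = \sqrt{\left(\frac{313}{8} + 21598\right) + 59520} = \sqrt{\frac{173097}{8} + 59520} = \sqrt{\frac{649257}{8}} = \frac{\sqrt{1298514}}{4}$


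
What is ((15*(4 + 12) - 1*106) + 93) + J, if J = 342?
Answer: 569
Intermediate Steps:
((15*(4 + 12) - 1*106) + 93) + J = ((15*(4 + 12) - 1*106) + 93) + 342 = ((15*16 - 106) + 93) + 342 = ((240 - 106) + 93) + 342 = (134 + 93) + 342 = 227 + 342 = 569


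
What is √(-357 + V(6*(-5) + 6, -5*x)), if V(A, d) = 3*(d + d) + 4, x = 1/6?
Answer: I*√358 ≈ 18.921*I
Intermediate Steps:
x = ⅙ ≈ 0.16667
V(A, d) = 4 + 6*d (V(A, d) = 3*(2*d) + 4 = 6*d + 4 = 4 + 6*d)
√(-357 + V(6*(-5) + 6, -5*x)) = √(-357 + (4 + 6*(-5*⅙))) = √(-357 + (4 + 6*(-⅚))) = √(-357 + (4 - 5)) = √(-357 - 1) = √(-358) = I*√358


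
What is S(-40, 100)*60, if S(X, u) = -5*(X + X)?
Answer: 24000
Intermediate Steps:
S(X, u) = -10*X
S(-40, 100)*60 = -10*(-40)*60 = 400*60 = 24000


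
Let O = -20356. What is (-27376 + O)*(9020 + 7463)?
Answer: -786766556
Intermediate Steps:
(-27376 + O)*(9020 + 7463) = (-27376 - 20356)*(9020 + 7463) = -47732*16483 = -786766556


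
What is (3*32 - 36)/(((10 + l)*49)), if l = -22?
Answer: -5/49 ≈ -0.10204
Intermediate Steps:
(3*32 - 36)/(((10 + l)*49)) = (3*32 - 36)/(((10 - 22)*49)) = (96 - 36)/((-12*49)) = 60/(-588) = 60*(-1/588) = -5/49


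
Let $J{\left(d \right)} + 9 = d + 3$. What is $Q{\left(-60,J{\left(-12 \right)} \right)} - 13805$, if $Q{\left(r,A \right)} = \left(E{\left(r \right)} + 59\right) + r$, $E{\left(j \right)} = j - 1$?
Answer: $-13867$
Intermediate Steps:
$E{\left(j \right)} = -1 + j$ ($E{\left(j \right)} = j - 1 = -1 + j$)
$J{\left(d \right)} = -6 + d$ ($J{\left(d \right)} = -9 + \left(d + 3\right) = -9 + \left(3 + d\right) = -6 + d$)
$Q{\left(r,A \right)} = 58 + 2 r$ ($Q{\left(r,A \right)} = \left(\left(-1 + r\right) + 59\right) + r = \left(58 + r\right) + r = 58 + 2 r$)
$Q{\left(-60,J{\left(-12 \right)} \right)} - 13805 = \left(58 + 2 \left(-60\right)\right) - 13805 = \left(58 - 120\right) - 13805 = -62 - 13805 = -13867$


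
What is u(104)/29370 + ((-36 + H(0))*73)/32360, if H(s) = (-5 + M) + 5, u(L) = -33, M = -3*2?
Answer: -27611/288004 ≈ -0.095870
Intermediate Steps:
M = -6
H(s) = -6 (H(s) = (-5 - 6) + 5 = -11 + 5 = -6)
u(104)/29370 + ((-36 + H(0))*73)/32360 = -33/29370 + ((-36 - 6)*73)/32360 = -33*1/29370 - 42*73*(1/32360) = -1/890 - 3066*1/32360 = -1/890 - 1533/16180 = -27611/288004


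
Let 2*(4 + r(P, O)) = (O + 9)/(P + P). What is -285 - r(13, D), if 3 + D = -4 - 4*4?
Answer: -7299/26 ≈ -280.73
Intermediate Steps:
D = -23 (D = -3 + (-4 - 4*4) = -3 + (-4 - 16) = -3 - 20 = -23)
r(P, O) = -4 + (9 + O)/(4*P) (r(P, O) = -4 + ((O + 9)/(P + P))/2 = -4 + ((9 + O)/((2*P)))/2 = -4 + ((9 + O)*(1/(2*P)))/2 = -4 + ((9 + O)/(2*P))/2 = -4 + (9 + O)/(4*P))
-285 - r(13, D) = -285 - (9 - 23 - 16*13)/(4*13) = -285 - (9 - 23 - 208)/(4*13) = -285 - (-222)/(4*13) = -285 - 1*(-111/26) = -285 + 111/26 = -7299/26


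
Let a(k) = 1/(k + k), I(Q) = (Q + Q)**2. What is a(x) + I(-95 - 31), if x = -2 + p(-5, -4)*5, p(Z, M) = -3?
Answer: 2159135/34 ≈ 63504.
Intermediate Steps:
I(Q) = 4*Q**2 (I(Q) = (2*Q)**2 = 4*Q**2)
x = -17 (x = -2 - 3*5 = -2 - 15 = -17)
a(k) = 1/(2*k)
a(x) + I(-95 - 31) = (1/2)/(-17) + 4*(-95 - 31)**2 = (1/2)*(-1/17) + 4*(-126)**2 = -1/34 + 4*15876 = -1/34 + 63504 = 2159135/34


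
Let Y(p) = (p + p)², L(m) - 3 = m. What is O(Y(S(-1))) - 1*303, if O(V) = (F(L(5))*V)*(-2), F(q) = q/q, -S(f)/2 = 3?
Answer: -591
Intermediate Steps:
L(m) = 3 + m
S(f) = -6 (S(f) = -2*3 = -6)
F(q) = 1
Y(p) = 4*p² (Y(p) = (2*p)² = 4*p²)
O(V) = -2*V (O(V) = (1*V)*(-2) = V*(-2) = -2*V)
O(Y(S(-1))) - 1*303 = -8*(-6)² - 1*303 = -8*36 - 303 = -2*144 - 303 = -288 - 303 = -591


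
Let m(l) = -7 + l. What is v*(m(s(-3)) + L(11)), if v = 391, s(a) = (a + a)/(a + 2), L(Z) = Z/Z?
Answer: 0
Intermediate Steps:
L(Z) = 1
s(a) = 2*a/(2 + a) (s(a) = (2*a)/(2 + a) = 2*a/(2 + a))
v*(m(s(-3)) + L(11)) = 391*((-7 + 2*(-3)/(2 - 3)) + 1) = 391*((-7 + 2*(-3)/(-1)) + 1) = 391*((-7 + 2*(-3)*(-1)) + 1) = 391*((-7 + 6) + 1) = 391*(-1 + 1) = 391*0 = 0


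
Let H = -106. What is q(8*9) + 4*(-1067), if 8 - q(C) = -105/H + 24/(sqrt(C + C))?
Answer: -451877/106 ≈ -4263.0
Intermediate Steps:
q(C) = 743/106 - 12*sqrt(2)/sqrt(C) (q(C) = 8 - (-105/(-106) + 24/(sqrt(C + C))) = 8 - (-105*(-1/106) + 24/(sqrt(2*C))) = 8 - (105/106 + 24/((sqrt(2)*sqrt(C)))) = 8 - (105/106 + 24*(sqrt(2)/(2*sqrt(C)))) = 8 - (105/106 + 12*sqrt(2)/sqrt(C)) = 8 + (-105/106 - 12*sqrt(2)/sqrt(C)) = 743/106 - 12*sqrt(2)/sqrt(C))
q(8*9) + 4*(-1067) = (743/106 - 12*sqrt(2)/sqrt(8*9)) + 4*(-1067) = (743/106 - 12*sqrt(2)/sqrt(72)) - 4268 = (743/106 - 12*sqrt(2)*sqrt(2)/12) - 4268 = (743/106 - 2) - 4268 = 531/106 - 4268 = -451877/106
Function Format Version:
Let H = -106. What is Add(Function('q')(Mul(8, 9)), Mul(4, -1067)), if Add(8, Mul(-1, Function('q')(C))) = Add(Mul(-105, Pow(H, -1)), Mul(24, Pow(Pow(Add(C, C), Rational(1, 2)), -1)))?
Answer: Rational(-451877, 106) ≈ -4263.0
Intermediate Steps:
Function('q')(C) = Add(Rational(743, 106), Mul(-12, Pow(2, Rational(1, 2)), Pow(C, Rational(-1, 2)))) (Function('q')(C) = Add(8, Mul(-1, Add(Mul(-105, Pow(-106, -1)), Mul(24, Pow(Pow(Add(C, C), Rational(1, 2)), -1))))) = Add(8, Mul(-1, Add(Mul(-105, Rational(-1, 106)), Mul(24, Pow(Pow(Mul(2, C), Rational(1, 2)), -1))))) = Add(8, Mul(-1, Add(Rational(105, 106), Mul(24, Pow(Mul(Pow(2, Rational(1, 2)), Pow(C, Rational(1, 2))), -1))))) = Add(8, Mul(-1, Add(Rational(105, 106), Mul(24, Mul(Rational(1, 2), Pow(2, Rational(1, 2)), Pow(C, Rational(-1, 2))))))) = Add(8, Mul(-1, Add(Rational(105, 106), Mul(12, Pow(2, Rational(1, 2)), Pow(C, Rational(-1, 2)))))) = Add(8, Add(Rational(-105, 106), Mul(-12, Pow(2, Rational(1, 2)), Pow(C, Rational(-1, 2))))) = Add(Rational(743, 106), Mul(-12, Pow(2, Rational(1, 2)), Pow(C, Rational(-1, 2)))))
Add(Function('q')(Mul(8, 9)), Mul(4, -1067)) = Add(Add(Rational(743, 106), Mul(-12, Pow(2, Rational(1, 2)), Pow(Mul(8, 9), Rational(-1, 2)))), Mul(4, -1067)) = Add(Add(Rational(743, 106), Mul(-12, Pow(2, Rational(1, 2)), Pow(72, Rational(-1, 2)))), -4268) = Add(Add(Rational(743, 106), Mul(-12, Pow(2, Rational(1, 2)), Mul(Rational(1, 12), Pow(2, Rational(1, 2))))), -4268) = Add(Add(Rational(743, 106), -2), -4268) = Add(Rational(531, 106), -4268) = Rational(-451877, 106)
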